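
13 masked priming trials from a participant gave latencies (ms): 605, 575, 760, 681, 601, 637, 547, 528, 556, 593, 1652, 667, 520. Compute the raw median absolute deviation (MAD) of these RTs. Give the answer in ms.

54 ms

Sorted: 520, 528, 547, 556, 575, 593, 601, 605, 637, 667, 681, 760, 1652 → median = 601
|x − 601|: 4, 26, 159, 80, 0, 36, 54, 73, 45, 8, 1051, 66, 81
Sorted deviations: 0, 4, 8, 26, 36, 45, 54, 66, 73, 80, 81, 159, 1051 → MAD = 54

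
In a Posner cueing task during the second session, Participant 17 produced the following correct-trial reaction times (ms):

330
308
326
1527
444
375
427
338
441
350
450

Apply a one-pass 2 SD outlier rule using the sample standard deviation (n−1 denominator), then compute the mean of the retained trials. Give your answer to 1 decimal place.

n = 11, ΣRT = 5316, M = 483.273
Σ(x−M)² = 1226506.18; s = √(1226506.18/10) = 350.215
Cutoffs: 483.273 ± 2·350.215 → [-217.2, 1183.7]
Outside: 1527 → excluded.
Retained (n=10): Σ = 3789, mean = 3789/10 = 378.900

378.9 ms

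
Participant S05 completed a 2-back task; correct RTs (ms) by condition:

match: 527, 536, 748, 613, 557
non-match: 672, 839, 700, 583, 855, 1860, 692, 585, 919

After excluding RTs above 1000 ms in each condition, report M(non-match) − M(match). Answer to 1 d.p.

134.4 ms

non-match: exclude 1860
M(match) = 2981/5 = 596.200
M(non-match) = 5845/8 = 730.625
Difference = 730.625 − 596.200 = 134.425 ms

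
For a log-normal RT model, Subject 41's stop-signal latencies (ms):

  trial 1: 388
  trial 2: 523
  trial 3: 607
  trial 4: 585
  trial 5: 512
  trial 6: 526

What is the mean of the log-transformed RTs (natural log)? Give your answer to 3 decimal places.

6.251

ln(RT): 5.9610, 6.2596, 6.4085, 6.3716, 6.2383, 6.2653
Σ ln(RT) = 37.5044
Mean = 37.5044/6 = 6.25073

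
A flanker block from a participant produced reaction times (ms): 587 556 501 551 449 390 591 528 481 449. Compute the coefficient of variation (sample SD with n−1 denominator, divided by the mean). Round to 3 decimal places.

0.130

n = 10, Σ = 5083, M = 508.3000
Σ(x−M)² = 39346.100; s = √(39346.100/9) = 66.1195
CV = 66.1195 / 508.3000 = 0.13008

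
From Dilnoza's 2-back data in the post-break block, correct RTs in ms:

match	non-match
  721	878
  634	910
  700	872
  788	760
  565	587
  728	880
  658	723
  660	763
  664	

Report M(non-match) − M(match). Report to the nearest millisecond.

M(match) = 6118/9 = 679.778
M(non-match) = 6373/8 = 796.625
Difference = 796.625 − 679.778 = 116.847 ms

117 ms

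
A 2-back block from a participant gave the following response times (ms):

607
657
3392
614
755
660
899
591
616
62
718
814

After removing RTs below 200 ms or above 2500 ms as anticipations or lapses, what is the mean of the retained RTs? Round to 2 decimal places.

Excluded: 62, 3392
Retained (n=10): Σ = 6931
Mean = 6931/10 = 693.1000

693.10 ms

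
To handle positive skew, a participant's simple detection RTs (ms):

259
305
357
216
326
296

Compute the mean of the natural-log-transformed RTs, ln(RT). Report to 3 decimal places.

5.668

ln(RT): 5.5568, 5.7203, 5.8777, 5.3753, 5.7869, 5.6904
Σ ln(RT) = 34.0074
Mean = 34.0074/6 = 5.66790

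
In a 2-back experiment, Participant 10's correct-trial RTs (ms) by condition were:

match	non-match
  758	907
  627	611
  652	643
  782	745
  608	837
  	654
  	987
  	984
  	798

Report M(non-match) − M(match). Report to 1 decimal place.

M(match) = 3427/5 = 685.400
M(non-match) = 7166/9 = 796.222
Difference = 796.222 − 685.400 = 110.822 ms

110.8 ms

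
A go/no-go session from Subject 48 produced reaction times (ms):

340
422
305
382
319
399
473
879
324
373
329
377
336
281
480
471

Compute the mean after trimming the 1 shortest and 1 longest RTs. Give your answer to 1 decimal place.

380.7 ms

Sorted: 281, 305, 319, 324, 329, 336, 340, 373, 377, 382, 399, 422, 471, 473, 480, 879
Drop lowest 1 (281) and highest 1 (879)
Remaining (n=14): Σ = 5330, mean = 5330/14 = 380.714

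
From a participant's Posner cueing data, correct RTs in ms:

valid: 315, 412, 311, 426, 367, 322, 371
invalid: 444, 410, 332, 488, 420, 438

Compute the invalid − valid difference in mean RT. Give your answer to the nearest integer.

M(valid) = 2524/7 = 360.571
M(invalid) = 2532/6 = 422.000
Difference = 422.000 − 360.571 = 61.429 ms

61 ms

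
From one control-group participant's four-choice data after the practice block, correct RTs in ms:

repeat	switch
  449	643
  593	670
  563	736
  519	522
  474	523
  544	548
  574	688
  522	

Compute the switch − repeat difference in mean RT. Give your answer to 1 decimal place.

M(repeat) = 4238/8 = 529.750
M(switch) = 4330/7 = 618.571
Difference = 618.571 − 529.750 = 88.821 ms

88.8 ms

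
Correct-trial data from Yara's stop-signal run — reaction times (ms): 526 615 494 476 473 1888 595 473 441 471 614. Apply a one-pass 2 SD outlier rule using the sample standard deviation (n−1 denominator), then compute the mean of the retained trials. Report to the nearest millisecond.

518 ms

n = 11, ΣRT = 7066, M = 642.364
Σ(x−M)² = 1745916.55; s = √(1745916.55/10) = 417.842
Cutoffs: 642.364 ± 2·417.842 → [-193.3, 1478.0]
Outside: 1888 → excluded.
Retained (n=10): Σ = 5178, mean = 5178/10 = 517.800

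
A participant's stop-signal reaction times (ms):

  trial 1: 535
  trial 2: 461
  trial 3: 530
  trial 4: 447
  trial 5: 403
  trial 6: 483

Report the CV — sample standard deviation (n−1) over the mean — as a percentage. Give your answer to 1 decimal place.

10.6%

n = 6, Σ = 2859, M = 476.5000
Σ(x−M)² = 12839.500; s = √(12839.500/5) = 50.6745
CV = 50.6745 / 476.5000 = 0.10635 = 10.635%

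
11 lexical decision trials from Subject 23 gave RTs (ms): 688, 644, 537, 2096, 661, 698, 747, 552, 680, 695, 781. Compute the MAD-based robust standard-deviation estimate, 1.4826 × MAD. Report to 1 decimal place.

Sorted: 537, 552, 644, 661, 680, 688, 695, 698, 747, 781, 2096 → median = 688
|x − 688| sorted: 0, 7, 8, 10, 27, 44, 59, 93, 136, 151, 1408 → MAD = 44
Robust SD ≈ 1.4826 × 44 = 65.234

65.2 ms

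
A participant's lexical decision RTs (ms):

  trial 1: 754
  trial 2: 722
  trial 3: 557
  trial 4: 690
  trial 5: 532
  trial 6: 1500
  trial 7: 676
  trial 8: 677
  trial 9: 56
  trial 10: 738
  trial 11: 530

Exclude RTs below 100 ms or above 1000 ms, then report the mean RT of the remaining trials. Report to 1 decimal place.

Excluded: 56, 1500
Retained (n=9): Σ = 5876
Mean = 5876/9 = 652.8889

652.9 ms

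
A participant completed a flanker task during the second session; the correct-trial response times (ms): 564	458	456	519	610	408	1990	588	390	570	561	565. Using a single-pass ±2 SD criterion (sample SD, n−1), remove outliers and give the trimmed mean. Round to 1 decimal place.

517.2 ms

n = 12, ΣRT = 7679, M = 639.917
Σ(x−M)² = 2046590.92; s = √(2046590.92/11) = 431.339
Cutoffs: 639.917 ± 2·431.339 → [-222.8, 1502.6]
Outside: 1990 → excluded.
Retained (n=11): Σ = 5689, mean = 5689/11 = 517.182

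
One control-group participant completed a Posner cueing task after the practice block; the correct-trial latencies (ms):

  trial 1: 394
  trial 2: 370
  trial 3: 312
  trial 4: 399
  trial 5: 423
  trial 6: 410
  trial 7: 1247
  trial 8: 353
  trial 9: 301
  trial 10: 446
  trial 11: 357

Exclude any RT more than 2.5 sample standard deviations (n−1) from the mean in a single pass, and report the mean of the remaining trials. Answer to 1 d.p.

376.5 ms

n = 11, ΣRT = 5012, M = 455.636
Σ(x−M)² = 708644.55; s = √(708644.55/10) = 266.204
Cutoffs: 455.636 ± 2.5·266.204 → [-209.9, 1121.1]
Outside: 1247 → excluded.
Retained (n=10): Σ = 3765, mean = 3765/10 = 376.500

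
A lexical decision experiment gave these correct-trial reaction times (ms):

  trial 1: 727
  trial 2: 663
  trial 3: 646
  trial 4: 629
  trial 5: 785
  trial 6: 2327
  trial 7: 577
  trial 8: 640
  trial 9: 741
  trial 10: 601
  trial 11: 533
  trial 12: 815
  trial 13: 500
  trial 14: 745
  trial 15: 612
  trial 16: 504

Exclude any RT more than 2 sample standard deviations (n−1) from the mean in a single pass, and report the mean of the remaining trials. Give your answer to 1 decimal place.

n = 16, ΣRT = 12045, M = 752.812
Σ(x−M)² = 2779292.44; s = √(2779292.44/15) = 430.449
Cutoffs: 752.812 ± 2·430.449 → [-108.1, 1613.7]
Outside: 2327 → excluded.
Retained (n=15): Σ = 9718, mean = 9718/15 = 647.867

647.9 ms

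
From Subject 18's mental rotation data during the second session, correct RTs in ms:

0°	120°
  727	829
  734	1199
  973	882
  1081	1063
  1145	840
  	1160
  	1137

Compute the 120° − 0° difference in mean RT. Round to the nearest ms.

M(0°) = 4660/5 = 932.000
M(120°) = 7110/7 = 1015.714
Difference = 1015.714 − 932.000 = 83.714 ms

84 ms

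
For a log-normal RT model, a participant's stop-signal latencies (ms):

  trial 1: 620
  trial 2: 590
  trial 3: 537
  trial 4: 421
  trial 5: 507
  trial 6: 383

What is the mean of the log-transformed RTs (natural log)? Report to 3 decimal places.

6.219

ln(RT): 6.4297, 6.3801, 6.2860, 6.0426, 6.2285, 5.9480
Σ ln(RT) = 37.3150
Mean = 37.3150/6 = 6.21917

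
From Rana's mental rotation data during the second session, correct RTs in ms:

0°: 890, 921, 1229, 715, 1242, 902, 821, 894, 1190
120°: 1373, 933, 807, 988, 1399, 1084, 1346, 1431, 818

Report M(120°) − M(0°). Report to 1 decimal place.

152.8 ms

M(0°) = 8804/9 = 978.222
M(120°) = 10179/9 = 1131.000
Difference = 1131.000 − 978.222 = 152.778 ms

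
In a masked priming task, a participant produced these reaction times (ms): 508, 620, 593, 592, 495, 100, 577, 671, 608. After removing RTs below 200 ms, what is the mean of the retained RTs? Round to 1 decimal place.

Excluded: 100
Retained (n=8): Σ = 4664
Mean = 4664/8 = 583.0000

583.0 ms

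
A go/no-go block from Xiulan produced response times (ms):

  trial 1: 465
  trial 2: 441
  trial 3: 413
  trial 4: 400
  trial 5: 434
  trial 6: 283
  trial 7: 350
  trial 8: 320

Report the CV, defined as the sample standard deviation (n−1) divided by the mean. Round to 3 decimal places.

0.165

n = 8, Σ = 3106, M = 388.2500
Σ(x−M)² = 28715.500; s = √(28715.500/7) = 64.0485
CV = 64.0485 / 388.2500 = 0.16497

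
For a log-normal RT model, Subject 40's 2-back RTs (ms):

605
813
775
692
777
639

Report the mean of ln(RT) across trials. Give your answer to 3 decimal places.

ln(RT): 6.4052, 6.7007, 6.6529, 6.5396, 6.6554, 6.4599
Σ ln(RT) = 39.4138
Mean = 39.4138/6 = 6.56896

6.569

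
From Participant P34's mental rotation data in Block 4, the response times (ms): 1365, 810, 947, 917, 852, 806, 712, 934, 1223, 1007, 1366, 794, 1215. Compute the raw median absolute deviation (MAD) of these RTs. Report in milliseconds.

Sorted: 712, 794, 806, 810, 852, 917, 934, 947, 1007, 1215, 1223, 1365, 1366 → median = 934
|x − 934|: 431, 124, 13, 17, 82, 128, 222, 0, 289, 73, 432, 140, 281
Sorted deviations: 0, 13, 17, 73, 82, 124, 128, 140, 222, 281, 289, 431, 432 → MAD = 128

128 ms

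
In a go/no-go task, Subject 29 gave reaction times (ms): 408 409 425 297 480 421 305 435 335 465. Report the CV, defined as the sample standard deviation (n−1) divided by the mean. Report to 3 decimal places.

0.161

n = 10, Σ = 3980, M = 398.0000
Σ(x−M)² = 36880.000; s = √(36880.000/9) = 64.0139
CV = 64.0139 / 398.0000 = 0.16084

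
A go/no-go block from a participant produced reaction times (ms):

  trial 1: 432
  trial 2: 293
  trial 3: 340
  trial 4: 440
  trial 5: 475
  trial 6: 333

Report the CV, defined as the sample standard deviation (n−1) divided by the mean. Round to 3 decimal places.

0.189

n = 6, Σ = 2313, M = 385.5000
Σ(x−M)² = 26525.500; s = √(26525.500/5) = 72.8361
CV = 72.8361 / 385.5000 = 0.18894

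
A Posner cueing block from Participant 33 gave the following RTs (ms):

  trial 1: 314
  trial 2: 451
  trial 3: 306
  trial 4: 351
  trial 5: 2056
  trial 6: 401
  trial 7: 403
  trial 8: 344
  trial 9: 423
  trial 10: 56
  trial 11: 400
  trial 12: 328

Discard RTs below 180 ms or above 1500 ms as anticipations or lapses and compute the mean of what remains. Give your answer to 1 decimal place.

Excluded: 56, 2056
Retained (n=10): Σ = 3721
Mean = 3721/10 = 372.1000

372.1 ms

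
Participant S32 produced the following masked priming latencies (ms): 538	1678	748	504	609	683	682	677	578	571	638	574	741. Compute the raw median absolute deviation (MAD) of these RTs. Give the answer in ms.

Sorted: 504, 538, 571, 574, 578, 609, 638, 677, 682, 683, 741, 748, 1678 → median = 638
|x − 638|: 100, 1040, 110, 134, 29, 45, 44, 39, 60, 67, 0, 64, 103
Sorted deviations: 0, 29, 39, 44, 45, 60, 64, 67, 100, 103, 110, 134, 1040 → MAD = 64

64 ms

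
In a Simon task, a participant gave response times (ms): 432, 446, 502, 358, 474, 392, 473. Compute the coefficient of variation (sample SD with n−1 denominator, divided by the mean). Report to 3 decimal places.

n = 7, Σ = 3077, M = 439.5714
Σ(x−M)² = 15215.714; s = √(15215.714/6) = 50.3582
CV = 50.3582 / 439.5714 = 0.11456

0.115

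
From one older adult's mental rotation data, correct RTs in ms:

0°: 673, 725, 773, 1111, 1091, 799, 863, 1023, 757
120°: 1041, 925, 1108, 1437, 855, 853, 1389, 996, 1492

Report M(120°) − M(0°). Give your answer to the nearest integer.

M(0°) = 7815/9 = 868.333
M(120°) = 10096/9 = 1121.778
Difference = 1121.778 − 868.333 = 253.444 ms

253 ms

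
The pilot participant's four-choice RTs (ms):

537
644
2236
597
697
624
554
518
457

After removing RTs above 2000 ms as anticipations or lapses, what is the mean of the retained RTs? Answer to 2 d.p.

Excluded: 2236
Retained (n=8): Σ = 4628
Mean = 4628/8 = 578.5000

578.50 ms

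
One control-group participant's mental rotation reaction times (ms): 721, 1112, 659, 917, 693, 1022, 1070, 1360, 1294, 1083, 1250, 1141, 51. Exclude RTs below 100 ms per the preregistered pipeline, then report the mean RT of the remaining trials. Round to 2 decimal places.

Excluded: 51
Retained (n=12): Σ = 12322
Mean = 12322/12 = 1026.8333

1026.83 ms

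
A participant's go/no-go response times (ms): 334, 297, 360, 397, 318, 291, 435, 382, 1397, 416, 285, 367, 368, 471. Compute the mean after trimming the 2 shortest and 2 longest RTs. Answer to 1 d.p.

367.4 ms

Sorted: 285, 291, 297, 318, 334, 360, 367, 368, 382, 397, 416, 435, 471, 1397
Drop lowest 2 (285, 291) and highest 2 (471, 1397)
Remaining (n=10): Σ = 3674, mean = 3674/10 = 367.400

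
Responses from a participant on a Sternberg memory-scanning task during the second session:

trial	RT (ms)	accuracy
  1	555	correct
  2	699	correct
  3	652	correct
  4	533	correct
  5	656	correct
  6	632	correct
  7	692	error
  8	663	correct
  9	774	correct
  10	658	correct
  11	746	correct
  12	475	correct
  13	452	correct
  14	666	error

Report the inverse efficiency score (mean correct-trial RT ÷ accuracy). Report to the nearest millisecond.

Correct trials (n=12): 555, 699, 652, 533, 656, 632, 663, 774, 658, 746, 475, 452
Mean correct RT = 7495/12 = 624.5833 ms
Proportion correct = 12/14
IES = 624.5833 / (12/14) = 728.681 ms

729 ms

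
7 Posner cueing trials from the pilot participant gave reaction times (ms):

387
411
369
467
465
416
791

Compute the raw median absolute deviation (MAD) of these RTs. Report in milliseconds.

47 ms

Sorted: 369, 387, 411, 416, 465, 467, 791 → median = 416
|x − 416|: 29, 5, 47, 51, 49, 0, 375
Sorted deviations: 0, 5, 29, 47, 49, 51, 375 → MAD = 47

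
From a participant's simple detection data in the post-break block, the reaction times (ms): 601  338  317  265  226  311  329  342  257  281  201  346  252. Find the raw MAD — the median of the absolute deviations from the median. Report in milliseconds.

35 ms

Sorted: 201, 226, 252, 257, 265, 281, 311, 317, 329, 338, 342, 346, 601 → median = 311
|x − 311|: 290, 27, 6, 46, 85, 0, 18, 31, 54, 30, 110, 35, 59
Sorted deviations: 0, 6, 18, 27, 30, 31, 35, 46, 54, 59, 85, 110, 290 → MAD = 35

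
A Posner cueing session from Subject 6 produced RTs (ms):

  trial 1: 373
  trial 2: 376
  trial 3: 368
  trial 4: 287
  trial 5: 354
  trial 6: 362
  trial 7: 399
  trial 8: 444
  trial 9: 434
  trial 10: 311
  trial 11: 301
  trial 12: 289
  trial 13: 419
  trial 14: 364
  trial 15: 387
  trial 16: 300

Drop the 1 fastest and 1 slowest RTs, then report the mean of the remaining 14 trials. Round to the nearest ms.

360 ms

Sorted: 287, 289, 300, 301, 311, 354, 362, 364, 368, 373, 376, 387, 399, 419, 434, 444
Drop lowest 1 (287) and highest 1 (444)
Remaining (n=14): Σ = 5037, mean = 5037/14 = 359.786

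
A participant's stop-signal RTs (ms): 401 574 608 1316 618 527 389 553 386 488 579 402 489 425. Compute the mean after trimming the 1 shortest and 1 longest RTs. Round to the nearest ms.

Sorted: 386, 389, 401, 402, 425, 488, 489, 527, 553, 574, 579, 608, 618, 1316
Drop lowest 1 (386) and highest 1 (1316)
Remaining (n=12): Σ = 6053, mean = 6053/12 = 504.417

504 ms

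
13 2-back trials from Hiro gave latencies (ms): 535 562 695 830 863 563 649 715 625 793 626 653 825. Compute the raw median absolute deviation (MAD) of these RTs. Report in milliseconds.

90 ms

Sorted: 535, 562, 563, 625, 626, 649, 653, 695, 715, 793, 825, 830, 863 → median = 653
|x − 653|: 118, 91, 42, 177, 210, 90, 4, 62, 28, 140, 27, 0, 172
Sorted deviations: 0, 4, 27, 28, 42, 62, 90, 91, 118, 140, 172, 177, 210 → MAD = 90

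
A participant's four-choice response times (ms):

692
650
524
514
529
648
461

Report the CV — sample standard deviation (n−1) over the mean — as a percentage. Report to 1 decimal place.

15.3%

n = 7, Σ = 4018, M = 574.0000
Σ(x−M)² = 46070.000; s = √(46070.000/6) = 87.6261
CV = 87.6261 / 574.0000 = 0.15266 = 15.266%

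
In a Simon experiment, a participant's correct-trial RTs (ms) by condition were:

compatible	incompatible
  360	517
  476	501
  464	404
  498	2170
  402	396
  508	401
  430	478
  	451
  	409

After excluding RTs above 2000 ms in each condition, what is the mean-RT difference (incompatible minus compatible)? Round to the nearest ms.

incompatible: exclude 2170
M(compatible) = 3138/7 = 448.286
M(incompatible) = 3557/8 = 444.625
Difference = 444.625 − 448.286 = -3.661 ms

-4 ms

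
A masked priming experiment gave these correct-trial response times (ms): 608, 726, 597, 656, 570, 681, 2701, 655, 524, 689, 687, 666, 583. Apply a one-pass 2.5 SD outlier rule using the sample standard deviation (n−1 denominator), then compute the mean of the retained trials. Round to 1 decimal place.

n = 13, ΣRT = 10343, M = 795.615
Σ(x−M)² = 3972233.08; s = √(3972233.08/12) = 575.343
Cutoffs: 795.615 ± 2.5·575.343 → [-642.7, 2234.0]
Outside: 2701 → excluded.
Retained (n=12): Σ = 7642, mean = 7642/12 = 636.833

636.8 ms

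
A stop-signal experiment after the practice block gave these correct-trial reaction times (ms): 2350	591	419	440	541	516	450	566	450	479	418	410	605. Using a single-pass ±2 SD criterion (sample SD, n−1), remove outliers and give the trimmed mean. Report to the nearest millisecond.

490 ms

n = 13, ΣRT = 8235, M = 633.462
Σ(x−M)² = 3246969.23; s = √(3246969.23/12) = 520.174
Cutoffs: 633.462 ± 2·520.174 → [-406.9, 1673.8]
Outside: 2350 → excluded.
Retained (n=12): Σ = 5885, mean = 5885/12 = 490.417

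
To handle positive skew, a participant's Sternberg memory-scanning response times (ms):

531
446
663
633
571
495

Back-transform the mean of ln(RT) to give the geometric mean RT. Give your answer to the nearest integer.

551 ms

ln(RT): 6.2748, 6.1003, 6.4968, 6.4505, 6.3474, 6.2046
Mean ln(RT) = 37.8743/6 = 6.31238
Geometric mean = exp(6.31238) = 551.36 ms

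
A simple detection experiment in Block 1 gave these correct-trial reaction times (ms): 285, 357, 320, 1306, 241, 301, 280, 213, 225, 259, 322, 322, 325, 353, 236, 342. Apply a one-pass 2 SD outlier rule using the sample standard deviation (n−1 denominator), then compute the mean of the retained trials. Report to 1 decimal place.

292.1 ms

n = 16, ΣRT = 5687, M = 355.438
Σ(x−M)² = 995755.94; s = √(995755.94/15) = 257.650
Cutoffs: 355.438 ± 2·257.650 → [-159.9, 870.7]
Outside: 1306 → excluded.
Retained (n=15): Σ = 4381, mean = 4381/15 = 292.067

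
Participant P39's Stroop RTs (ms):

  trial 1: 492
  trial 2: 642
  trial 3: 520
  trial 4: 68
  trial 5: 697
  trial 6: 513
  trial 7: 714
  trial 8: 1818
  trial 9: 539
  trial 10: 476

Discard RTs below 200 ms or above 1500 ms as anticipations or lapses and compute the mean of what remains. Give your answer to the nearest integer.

574 ms

Excluded: 68, 1818
Retained (n=8): Σ = 4593
Mean = 4593/8 = 574.1250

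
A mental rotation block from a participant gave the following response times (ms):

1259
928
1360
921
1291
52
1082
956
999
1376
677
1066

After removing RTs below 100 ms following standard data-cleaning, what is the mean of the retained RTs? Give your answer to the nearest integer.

1083 ms

Excluded: 52
Retained (n=11): Σ = 11915
Mean = 11915/11 = 1083.1818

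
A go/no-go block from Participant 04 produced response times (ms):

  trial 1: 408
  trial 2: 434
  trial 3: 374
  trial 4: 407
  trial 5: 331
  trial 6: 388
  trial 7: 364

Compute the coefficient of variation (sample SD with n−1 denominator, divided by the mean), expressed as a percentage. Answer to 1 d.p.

n = 7, Σ = 2706, M = 386.5714
Σ(x−M)² = 6883.714; s = √(6883.714/6) = 33.8716
CV = 33.8716 / 386.5714 = 0.08762 = 8.762%

8.8%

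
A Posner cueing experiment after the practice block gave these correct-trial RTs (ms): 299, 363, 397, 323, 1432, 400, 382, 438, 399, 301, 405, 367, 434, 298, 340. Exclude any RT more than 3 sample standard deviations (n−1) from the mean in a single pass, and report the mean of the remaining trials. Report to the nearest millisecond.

368 ms

n = 15, ΣRT = 6578, M = 438.533
Σ(x−M)² = 1088103.73; s = √(1088103.73/14) = 278.786
Cutoffs: 438.533 ± 3·278.786 → [-397.8, 1274.9]
Outside: 1432 → excluded.
Retained (n=14): Σ = 5146, mean = 5146/14 = 367.571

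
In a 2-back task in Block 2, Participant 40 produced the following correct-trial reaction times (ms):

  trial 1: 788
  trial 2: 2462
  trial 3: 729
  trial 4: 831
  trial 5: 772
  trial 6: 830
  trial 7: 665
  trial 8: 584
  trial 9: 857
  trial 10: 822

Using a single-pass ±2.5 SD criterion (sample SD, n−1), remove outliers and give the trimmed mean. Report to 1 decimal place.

n = 10, ΣRT = 9340, M = 934.000
Σ(x−M)² = 2659128.00; s = √(2659128.00/9) = 543.561
Cutoffs: 934.000 ± 2.5·543.561 → [-424.9, 2292.9]
Outside: 2462 → excluded.
Retained (n=9): Σ = 6878, mean = 6878/9 = 764.222

764.2 ms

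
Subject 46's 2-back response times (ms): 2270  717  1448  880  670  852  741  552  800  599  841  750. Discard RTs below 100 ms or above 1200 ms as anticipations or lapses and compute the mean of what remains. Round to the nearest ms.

Excluded: 1448, 2270
Retained (n=10): Σ = 7402
Mean = 7402/10 = 740.2000

740 ms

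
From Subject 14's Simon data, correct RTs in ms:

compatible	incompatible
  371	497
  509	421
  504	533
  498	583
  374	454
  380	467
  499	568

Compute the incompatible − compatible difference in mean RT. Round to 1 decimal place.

M(compatible) = 3135/7 = 447.857
M(incompatible) = 3523/7 = 503.286
Difference = 503.286 − 447.857 = 55.429 ms

55.4 ms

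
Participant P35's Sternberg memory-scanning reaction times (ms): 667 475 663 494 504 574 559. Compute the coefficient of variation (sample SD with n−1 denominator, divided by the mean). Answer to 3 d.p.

0.140

n = 7, Σ = 3936, M = 562.2857
Σ(x−M)² = 36935.429; s = √(36935.429/6) = 78.4596
CV = 78.4596 / 562.2857 = 0.13954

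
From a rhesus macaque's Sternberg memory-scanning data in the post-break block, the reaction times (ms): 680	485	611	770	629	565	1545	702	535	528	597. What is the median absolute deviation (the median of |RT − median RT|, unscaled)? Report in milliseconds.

Sorted: 485, 528, 535, 565, 597, 611, 629, 680, 702, 770, 1545 → median = 611
|x − 611|: 69, 126, 0, 159, 18, 46, 934, 91, 76, 83, 14
Sorted deviations: 0, 14, 18, 46, 69, 76, 83, 91, 126, 159, 934 → MAD = 76

76 ms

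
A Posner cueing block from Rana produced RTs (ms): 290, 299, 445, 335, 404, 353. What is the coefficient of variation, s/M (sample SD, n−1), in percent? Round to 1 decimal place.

17.1%

n = 6, Σ = 2126, M = 354.3333
Σ(x−M)² = 18263.333; s = √(18263.333/5) = 60.4373
CV = 60.4373 / 354.3333 = 0.17057 = 17.057%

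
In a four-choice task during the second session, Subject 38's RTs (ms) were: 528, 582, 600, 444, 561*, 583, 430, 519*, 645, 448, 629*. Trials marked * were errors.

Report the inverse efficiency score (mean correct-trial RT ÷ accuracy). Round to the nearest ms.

Correct trials (n=8): 528, 582, 600, 444, 583, 430, 645, 448
Mean correct RT = 4260/8 = 532.5000 ms
Proportion correct = 8/11
IES = 532.5000 / (8/11) = 732.188 ms

732 ms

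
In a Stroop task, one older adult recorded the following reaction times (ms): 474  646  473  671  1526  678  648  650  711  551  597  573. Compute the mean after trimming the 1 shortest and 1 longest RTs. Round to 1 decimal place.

Sorted: 473, 474, 551, 573, 597, 646, 648, 650, 671, 678, 711, 1526
Drop lowest 1 (473) and highest 1 (1526)
Remaining (n=10): Σ = 6199, mean = 6199/10 = 619.900

619.9 ms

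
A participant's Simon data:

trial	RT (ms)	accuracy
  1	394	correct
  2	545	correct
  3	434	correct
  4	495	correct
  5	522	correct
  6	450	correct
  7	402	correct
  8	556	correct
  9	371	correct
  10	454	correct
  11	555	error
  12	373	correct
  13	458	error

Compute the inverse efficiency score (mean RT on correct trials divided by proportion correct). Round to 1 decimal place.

536.8 ms

Correct trials (n=11): 394, 545, 434, 495, 522, 450, 402, 556, 371, 454, 373
Mean correct RT = 4996/11 = 454.1818 ms
Proportion correct = 11/13
IES = 454.1818 / (11/13) = 536.760 ms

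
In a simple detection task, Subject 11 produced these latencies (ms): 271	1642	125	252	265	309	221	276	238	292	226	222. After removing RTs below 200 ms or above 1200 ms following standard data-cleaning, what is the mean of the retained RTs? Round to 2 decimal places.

Excluded: 125, 1642
Retained (n=10): Σ = 2572
Mean = 2572/10 = 257.2000

257.20 ms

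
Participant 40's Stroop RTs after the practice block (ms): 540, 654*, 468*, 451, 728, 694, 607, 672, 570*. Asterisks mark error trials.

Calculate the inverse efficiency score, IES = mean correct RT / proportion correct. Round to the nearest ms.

Correct trials (n=6): 540, 451, 728, 694, 607, 672
Mean correct RT = 3692/6 = 615.3333 ms
Proportion correct = 6/9
IES = 615.3333 / (6/9) = 923.000 ms

923 ms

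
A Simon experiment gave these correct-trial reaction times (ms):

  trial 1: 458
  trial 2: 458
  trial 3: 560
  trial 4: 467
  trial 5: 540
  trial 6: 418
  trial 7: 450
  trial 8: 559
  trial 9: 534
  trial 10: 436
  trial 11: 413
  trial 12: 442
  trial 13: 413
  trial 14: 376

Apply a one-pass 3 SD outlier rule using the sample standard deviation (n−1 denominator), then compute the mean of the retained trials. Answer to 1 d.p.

n = 14, ΣRT = 6524, M = 466.000
Σ(x−M)² = 45468.00; s = √(45468.00/13) = 59.140
Cutoffs: 466.000 ± 3·59.140 → [288.6, 643.4]
No RTs fall outside the cutoffs; all 14 retained. Mean = 6524/14 = 466.000

466.0 ms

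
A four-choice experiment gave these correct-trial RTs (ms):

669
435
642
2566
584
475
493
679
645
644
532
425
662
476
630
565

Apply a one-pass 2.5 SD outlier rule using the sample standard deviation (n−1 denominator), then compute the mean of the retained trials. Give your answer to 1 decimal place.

570.4 ms

n = 16, ΣRT = 11122, M = 695.125
Σ(x−M)² = 3848251.75; s = √(3848251.75/15) = 506.508
Cutoffs: 695.125 ± 2.5·506.508 → [-571.1, 1961.4]
Outside: 2566 → excluded.
Retained (n=15): Σ = 8556, mean = 8556/15 = 570.400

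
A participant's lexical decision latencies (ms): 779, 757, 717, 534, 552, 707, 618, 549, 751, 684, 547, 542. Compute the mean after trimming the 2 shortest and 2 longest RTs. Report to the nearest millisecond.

Sorted: 534, 542, 547, 549, 552, 618, 684, 707, 717, 751, 757, 779
Drop lowest 2 (534, 542) and highest 2 (757, 779)
Remaining (n=8): Σ = 5125, mean = 5125/8 = 640.625

641 ms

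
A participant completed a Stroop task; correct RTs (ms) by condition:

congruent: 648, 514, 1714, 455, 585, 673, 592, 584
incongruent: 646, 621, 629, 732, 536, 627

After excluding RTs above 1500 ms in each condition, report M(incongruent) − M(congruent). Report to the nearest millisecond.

53 ms

congruent: exclude 1714
M(congruent) = 4051/7 = 578.714
M(incongruent) = 3791/6 = 631.833
Difference = 631.833 − 578.714 = 53.119 ms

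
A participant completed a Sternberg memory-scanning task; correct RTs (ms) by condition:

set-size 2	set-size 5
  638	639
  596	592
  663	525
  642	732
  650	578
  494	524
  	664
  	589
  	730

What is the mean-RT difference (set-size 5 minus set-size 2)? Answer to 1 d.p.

5.4 ms

M(set-size 2) = 3683/6 = 613.833
M(set-size 5) = 5573/9 = 619.222
Difference = 619.222 − 613.833 = 5.389 ms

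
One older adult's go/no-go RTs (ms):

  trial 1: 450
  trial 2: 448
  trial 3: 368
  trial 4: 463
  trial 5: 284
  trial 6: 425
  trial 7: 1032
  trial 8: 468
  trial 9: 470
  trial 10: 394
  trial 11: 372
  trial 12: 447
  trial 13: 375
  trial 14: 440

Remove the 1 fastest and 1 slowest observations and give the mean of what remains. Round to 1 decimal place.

Sorted: 284, 368, 372, 375, 394, 425, 440, 447, 448, 450, 463, 468, 470, 1032
Drop lowest 1 (284) and highest 1 (1032)
Remaining (n=12): Σ = 5120, mean = 5120/12 = 426.667

426.7 ms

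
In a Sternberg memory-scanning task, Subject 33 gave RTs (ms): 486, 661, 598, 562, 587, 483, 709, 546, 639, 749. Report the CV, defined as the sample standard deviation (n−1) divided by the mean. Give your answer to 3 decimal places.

0.147

n = 10, Σ = 6020, M = 602.0000
Σ(x−M)² = 70502.000; s = √(70502.000/9) = 88.5074
CV = 88.5074 / 602.0000 = 0.14702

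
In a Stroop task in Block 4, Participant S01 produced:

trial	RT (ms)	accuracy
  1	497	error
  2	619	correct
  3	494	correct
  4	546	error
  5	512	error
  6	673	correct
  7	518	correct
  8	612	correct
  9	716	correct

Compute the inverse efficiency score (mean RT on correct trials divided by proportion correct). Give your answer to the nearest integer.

Correct trials (n=6): 619, 494, 673, 518, 612, 716
Mean correct RT = 3632/6 = 605.3333 ms
Proportion correct = 6/9
IES = 605.3333 / (6/9) = 908.000 ms

908 ms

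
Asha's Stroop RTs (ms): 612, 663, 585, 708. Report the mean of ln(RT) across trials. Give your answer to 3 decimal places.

ln(RT): 6.4167, 6.4968, 6.3716, 6.5624
Σ ln(RT) = 25.8476
Mean = 25.8476/4 = 6.46189

6.462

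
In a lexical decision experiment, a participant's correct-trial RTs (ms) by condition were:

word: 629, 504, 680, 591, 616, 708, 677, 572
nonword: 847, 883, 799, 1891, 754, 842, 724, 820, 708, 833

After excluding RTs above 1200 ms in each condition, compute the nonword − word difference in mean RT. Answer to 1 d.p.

179.0 ms

nonword: exclude 1891
M(word) = 4977/8 = 622.125
M(nonword) = 7210/9 = 801.111
Difference = 801.111 − 622.125 = 178.986 ms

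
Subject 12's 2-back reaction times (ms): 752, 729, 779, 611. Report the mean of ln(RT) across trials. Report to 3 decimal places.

6.572

ln(RT): 6.6227, 6.5917, 6.6580, 6.4151
Σ ln(RT) = 26.2875
Mean = 26.2875/4 = 6.57188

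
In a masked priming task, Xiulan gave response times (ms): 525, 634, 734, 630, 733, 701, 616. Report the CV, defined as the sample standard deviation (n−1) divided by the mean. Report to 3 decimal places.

0.115

n = 7, Σ = 4573, M = 653.2857
Σ(x−M)² = 33907.429; s = √(33907.429/6) = 75.1747
CV = 75.1747 / 653.2857 = 0.11507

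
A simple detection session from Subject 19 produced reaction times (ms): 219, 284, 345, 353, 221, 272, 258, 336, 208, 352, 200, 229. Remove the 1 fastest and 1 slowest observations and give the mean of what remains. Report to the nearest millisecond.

272 ms

Sorted: 200, 208, 219, 221, 229, 258, 272, 284, 336, 345, 352, 353
Drop lowest 1 (200) and highest 1 (353)
Remaining (n=10): Σ = 2724, mean = 2724/10 = 272.400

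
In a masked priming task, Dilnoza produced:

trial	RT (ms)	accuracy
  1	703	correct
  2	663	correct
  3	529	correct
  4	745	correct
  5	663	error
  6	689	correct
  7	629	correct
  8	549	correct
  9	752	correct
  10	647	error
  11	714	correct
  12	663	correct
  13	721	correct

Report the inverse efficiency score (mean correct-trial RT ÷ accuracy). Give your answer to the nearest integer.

790 ms

Correct trials (n=11): 703, 663, 529, 745, 689, 629, 549, 752, 714, 663, 721
Mean correct RT = 7357/11 = 668.8182 ms
Proportion correct = 11/13
IES = 668.8182 / (11/13) = 790.421 ms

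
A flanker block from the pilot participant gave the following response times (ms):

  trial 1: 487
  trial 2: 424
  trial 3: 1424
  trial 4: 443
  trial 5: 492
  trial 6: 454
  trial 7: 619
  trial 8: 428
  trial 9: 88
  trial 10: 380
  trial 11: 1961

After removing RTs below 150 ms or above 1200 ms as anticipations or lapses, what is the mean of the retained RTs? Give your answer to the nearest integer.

Excluded: 88, 1424, 1961
Retained (n=8): Σ = 3727
Mean = 3727/8 = 465.8750

466 ms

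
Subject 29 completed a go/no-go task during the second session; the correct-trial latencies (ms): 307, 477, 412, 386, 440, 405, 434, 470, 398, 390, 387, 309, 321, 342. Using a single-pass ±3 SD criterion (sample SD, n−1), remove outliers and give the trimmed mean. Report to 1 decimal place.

391.3 ms

n = 14, ΣRT = 5478, M = 391.286
Σ(x−M)² = 39694.86; s = √(39694.86/13) = 55.258
Cutoffs: 391.286 ± 3·55.258 → [225.5, 557.1]
No RTs fall outside the cutoffs; all 14 retained. Mean = 5478/14 = 391.286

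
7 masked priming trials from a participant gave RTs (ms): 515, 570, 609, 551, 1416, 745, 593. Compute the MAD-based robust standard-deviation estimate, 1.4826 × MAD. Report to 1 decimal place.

62.3 ms

Sorted: 515, 551, 570, 593, 609, 745, 1416 → median = 593
|x − 593| sorted: 0, 16, 23, 42, 78, 152, 823 → MAD = 42
Robust SD ≈ 1.4826 × 42 = 62.269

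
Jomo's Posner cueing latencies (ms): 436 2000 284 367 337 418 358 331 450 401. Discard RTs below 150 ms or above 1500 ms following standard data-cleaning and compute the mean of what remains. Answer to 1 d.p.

Excluded: 2000
Retained (n=9): Σ = 3382
Mean = 3382/9 = 375.7778

375.8 ms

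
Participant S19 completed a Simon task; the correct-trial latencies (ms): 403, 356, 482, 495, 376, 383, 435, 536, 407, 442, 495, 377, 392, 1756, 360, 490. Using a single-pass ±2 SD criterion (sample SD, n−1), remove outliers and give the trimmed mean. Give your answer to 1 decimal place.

n = 16, ΣRT = 8185, M = 511.562
Σ(x−M)² = 1699007.94; s = √(1699007.94/15) = 336.552
Cutoffs: 511.562 ± 2·336.552 → [-161.5, 1184.7]
Outside: 1756 → excluded.
Retained (n=15): Σ = 6429, mean = 6429/15 = 428.600

428.6 ms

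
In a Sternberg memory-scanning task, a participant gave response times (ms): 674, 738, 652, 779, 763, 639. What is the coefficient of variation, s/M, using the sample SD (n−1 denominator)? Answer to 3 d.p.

n = 6, Σ = 4245, M = 707.5000
Σ(x−M)² = 18017.500; s = √(18017.500/5) = 60.0292
CV = 60.0292 / 707.5000 = 0.08485

0.085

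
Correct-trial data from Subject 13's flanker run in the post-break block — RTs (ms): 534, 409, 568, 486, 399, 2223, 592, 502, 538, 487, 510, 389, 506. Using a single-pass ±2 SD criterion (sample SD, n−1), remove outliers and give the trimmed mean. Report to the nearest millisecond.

493 ms

n = 13, ΣRT = 8143, M = 626.385
Σ(x−M)² = 2808075.08; s = √(2808075.08/12) = 483.742
Cutoffs: 626.385 ± 2·483.742 → [-341.1, 1593.9]
Outside: 2223 → excluded.
Retained (n=12): Σ = 5920, mean = 5920/12 = 493.333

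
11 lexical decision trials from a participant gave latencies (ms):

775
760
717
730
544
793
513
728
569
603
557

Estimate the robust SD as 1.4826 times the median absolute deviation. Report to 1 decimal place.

112.7 ms

Sorted: 513, 544, 557, 569, 603, 717, 728, 730, 760, 775, 793 → median = 717
|x − 717| sorted: 0, 11, 13, 43, 58, 76, 114, 148, 160, 173, 204 → MAD = 76
Robust SD ≈ 1.4826 × 76 = 112.678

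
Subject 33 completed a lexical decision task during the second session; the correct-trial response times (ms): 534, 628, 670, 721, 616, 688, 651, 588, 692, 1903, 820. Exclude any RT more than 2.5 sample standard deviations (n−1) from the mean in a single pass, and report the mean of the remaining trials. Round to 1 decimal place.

n = 11, ΣRT = 8511, M = 773.727
Σ(x−M)² = 1458106.18; s = √(1458106.18/10) = 381.852
Cutoffs: 773.727 ± 2.5·381.852 → [-180.9, 1728.4]
Outside: 1903 → excluded.
Retained (n=10): Σ = 6608, mean = 6608/10 = 660.800

660.8 ms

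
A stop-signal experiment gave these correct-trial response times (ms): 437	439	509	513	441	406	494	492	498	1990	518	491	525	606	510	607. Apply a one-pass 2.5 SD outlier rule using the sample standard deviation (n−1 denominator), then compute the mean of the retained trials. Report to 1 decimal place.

n = 16, ΣRT = 9476, M = 592.250
Σ(x−M)² = 2128115.00; s = √(2128115.00/15) = 376.662
Cutoffs: 592.250 ± 2.5·376.662 → [-349.4, 1533.9]
Outside: 1990 → excluded.
Retained (n=15): Σ = 7486, mean = 7486/15 = 499.067

499.1 ms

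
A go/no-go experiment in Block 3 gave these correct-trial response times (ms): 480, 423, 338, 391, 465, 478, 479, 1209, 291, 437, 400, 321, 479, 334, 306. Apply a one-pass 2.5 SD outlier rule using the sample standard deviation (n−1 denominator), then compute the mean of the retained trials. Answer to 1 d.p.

n = 15, ΣRT = 6831, M = 455.400
Σ(x−M)² = 674771.60; s = √(674771.60/14) = 219.540
Cutoffs: 455.400 ± 2.5·219.540 → [-93.5, 1004.3]
Outside: 1209 → excluded.
Retained (n=14): Σ = 5622, mean = 5622/14 = 401.571

401.6 ms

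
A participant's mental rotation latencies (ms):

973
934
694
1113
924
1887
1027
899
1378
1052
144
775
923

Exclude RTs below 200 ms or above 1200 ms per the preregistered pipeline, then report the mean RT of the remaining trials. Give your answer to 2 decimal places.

Excluded: 144, 1378, 1887
Retained (n=10): Σ = 9314
Mean = 9314/10 = 931.4000

931.40 ms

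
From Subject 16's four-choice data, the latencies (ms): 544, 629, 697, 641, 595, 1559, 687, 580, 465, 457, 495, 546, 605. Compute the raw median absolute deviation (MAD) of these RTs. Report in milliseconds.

51 ms

Sorted: 457, 465, 495, 544, 546, 580, 595, 605, 629, 641, 687, 697, 1559 → median = 595
|x − 595|: 51, 34, 102, 46, 0, 964, 92, 15, 130, 138, 100, 49, 10
Sorted deviations: 0, 10, 15, 34, 46, 49, 51, 92, 100, 102, 130, 138, 964 → MAD = 51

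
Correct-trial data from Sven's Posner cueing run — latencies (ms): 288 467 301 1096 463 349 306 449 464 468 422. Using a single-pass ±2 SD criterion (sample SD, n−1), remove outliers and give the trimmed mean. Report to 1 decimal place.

397.7 ms

n = 11, ΣRT = 5073, M = 461.182
Σ(x−M)² = 497085.64; s = √(497085.64/10) = 222.954
Cutoffs: 461.182 ± 2·222.954 → [15.3, 907.1]
Outside: 1096 → excluded.
Retained (n=10): Σ = 3977, mean = 3977/10 = 397.700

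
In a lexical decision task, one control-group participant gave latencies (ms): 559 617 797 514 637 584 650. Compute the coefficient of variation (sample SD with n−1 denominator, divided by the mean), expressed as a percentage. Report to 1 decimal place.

n = 7, Σ = 4358, M = 622.5714
Σ(x−M)² = 48733.714; s = √(48733.714/6) = 90.1237
CV = 90.1237 / 622.5714 = 0.14476 = 14.476%

14.5%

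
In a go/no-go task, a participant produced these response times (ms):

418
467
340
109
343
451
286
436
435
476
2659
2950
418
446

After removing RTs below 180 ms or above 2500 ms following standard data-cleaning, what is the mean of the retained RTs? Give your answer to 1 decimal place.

410.5 ms

Excluded: 109, 2659, 2950
Retained (n=11): Σ = 4516
Mean = 4516/11 = 410.5455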